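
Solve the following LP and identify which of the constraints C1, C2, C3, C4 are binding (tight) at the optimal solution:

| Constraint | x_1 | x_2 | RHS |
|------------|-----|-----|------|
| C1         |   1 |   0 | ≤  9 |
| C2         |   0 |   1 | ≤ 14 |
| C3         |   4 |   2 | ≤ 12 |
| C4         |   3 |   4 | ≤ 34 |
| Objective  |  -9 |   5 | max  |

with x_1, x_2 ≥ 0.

At x_1 = 0, x_2 = 6, compute slack b - a·x for each constraint:
  C1: 9 − 0 = 9  (slack)
  C2: 14 − 6 = 8  (slack)
  C3: 12 − 12 = 0  (binding)
  C4: 34 − 24 = 10  (slack)

Optimal: x_1 = 0, x_2 = 6
Binding: C3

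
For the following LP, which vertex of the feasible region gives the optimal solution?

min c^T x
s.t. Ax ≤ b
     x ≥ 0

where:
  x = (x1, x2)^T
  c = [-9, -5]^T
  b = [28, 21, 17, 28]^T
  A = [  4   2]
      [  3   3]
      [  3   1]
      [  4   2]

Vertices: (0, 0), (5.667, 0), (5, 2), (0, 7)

Evaluate the objective at each vertex of the feasible region:
  z(0, 0) = 0
  z(5.667, 0) = -51
  z(5, 2) = -55  ←
  z(0, 7) = -35
The minimum is at x1 = 5, x2 = 2.

(5, 2)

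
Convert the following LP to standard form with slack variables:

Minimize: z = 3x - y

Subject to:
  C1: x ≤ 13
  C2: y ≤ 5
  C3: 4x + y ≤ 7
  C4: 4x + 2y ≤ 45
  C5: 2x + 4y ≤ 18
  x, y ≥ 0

min z = 3x - y

s.t.
  x + s1 = 13
  y + s2 = 5
  4x + y + s3 = 7
  4x + 2y + s4 = 45
  2x + 4y + s5 = 18
  x, y, s1, s2, s3, s4, s5 ≥ 0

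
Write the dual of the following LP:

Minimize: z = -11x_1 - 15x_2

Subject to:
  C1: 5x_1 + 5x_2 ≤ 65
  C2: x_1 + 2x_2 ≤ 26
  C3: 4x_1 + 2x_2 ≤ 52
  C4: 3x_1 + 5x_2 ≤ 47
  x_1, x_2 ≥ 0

Primal min cᵀx s.t. Ax ≤ b, x ≥ 0  →  Dual max −bᵀy s.t. Aᵀy ≥ −c, y ≥ 0.

Maximize: z = -65y1 - 26y2 - 52y3 - 47y4

Subject to:
  5y1 + y2 + 4y3 + 3y4 ≥ 11
  5y1 + 2y2 + 2y3 + 5y4 ≥ 15
  y1, y2, y3, y4 ≥ 0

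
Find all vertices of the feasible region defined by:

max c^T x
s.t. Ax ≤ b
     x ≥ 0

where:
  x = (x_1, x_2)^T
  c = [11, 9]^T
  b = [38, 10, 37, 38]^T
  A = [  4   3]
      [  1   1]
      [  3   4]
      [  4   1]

(0, 0), (9.5, 0), (8, 2), (3, 7), (0, 9.25)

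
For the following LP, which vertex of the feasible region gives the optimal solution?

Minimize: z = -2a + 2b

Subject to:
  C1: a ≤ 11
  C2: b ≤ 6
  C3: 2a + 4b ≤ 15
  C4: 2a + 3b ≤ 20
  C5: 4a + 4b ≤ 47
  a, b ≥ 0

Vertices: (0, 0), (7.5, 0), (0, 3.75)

Evaluate the objective at each vertex of the feasible region:
  z(0, 0) = 0
  z(7.5, 0) = -15  ←
  z(0, 3.75) = 7.5
The minimum is at a = 7.5, b = 0.

(7.5, 0)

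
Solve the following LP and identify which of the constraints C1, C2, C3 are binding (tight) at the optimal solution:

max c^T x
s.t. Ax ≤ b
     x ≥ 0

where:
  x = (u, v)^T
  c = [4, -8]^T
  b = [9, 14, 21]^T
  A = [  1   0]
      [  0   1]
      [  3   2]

At u = 7, v = 0, compute slack b - a·x for each constraint:
  C1: 9 − 7 = 2  (slack)
  C2: 14 − 0 = 14  (slack)
  C3: 21 − 21 = 0  (binding)

Optimal: u = 7, v = 0
Binding: C3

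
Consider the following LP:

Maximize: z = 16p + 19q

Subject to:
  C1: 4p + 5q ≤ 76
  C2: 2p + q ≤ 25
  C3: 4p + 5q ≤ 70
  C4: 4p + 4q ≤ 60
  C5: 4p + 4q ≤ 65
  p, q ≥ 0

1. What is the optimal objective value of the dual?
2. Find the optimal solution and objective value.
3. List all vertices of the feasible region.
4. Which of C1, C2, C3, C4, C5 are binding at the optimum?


1. 270
2. p = 5, q = 10, z = 270
3. (0, 0), (12.5, 0), (10, 5), (5, 10), (0, 14)
4. C3, C4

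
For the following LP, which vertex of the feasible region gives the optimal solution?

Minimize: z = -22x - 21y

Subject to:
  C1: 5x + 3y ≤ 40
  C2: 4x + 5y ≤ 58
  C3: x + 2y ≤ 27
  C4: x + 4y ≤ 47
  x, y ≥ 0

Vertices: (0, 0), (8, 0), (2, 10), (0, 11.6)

Evaluate the objective at each vertex of the feasible region:
  z(0, 0) = 0
  z(8, 0) = -176
  z(2, 10) = -254  ←
  z(0, 11.6) = -243.6
The minimum is at x = 2, y = 10.

(2, 10)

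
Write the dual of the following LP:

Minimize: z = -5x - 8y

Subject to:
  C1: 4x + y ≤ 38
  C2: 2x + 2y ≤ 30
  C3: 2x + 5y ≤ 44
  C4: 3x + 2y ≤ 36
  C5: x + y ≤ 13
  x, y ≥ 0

Primal min cᵀx s.t. Ax ≤ b, x ≥ 0  →  Dual max −bᵀy s.t. Aᵀy ≥ −c, y ≥ 0.

Maximize: z = -38y1 - 30y2 - 44y3 - 36y4 - 13y5

Subject to:
  4y1 + 2y2 + 2y3 + 3y4 + y5 ≥ 5
  y1 + 2y2 + 5y3 + 2y4 + y5 ≥ 8
  y1, y2, y3, y4, y5 ≥ 0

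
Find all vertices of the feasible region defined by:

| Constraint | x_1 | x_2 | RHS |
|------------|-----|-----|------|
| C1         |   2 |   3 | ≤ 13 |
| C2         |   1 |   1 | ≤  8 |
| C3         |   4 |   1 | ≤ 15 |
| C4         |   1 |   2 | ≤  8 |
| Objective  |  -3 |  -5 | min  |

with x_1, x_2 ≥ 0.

(0, 0), (3.75, 0), (3.2, 2.2), (2, 3), (0, 4)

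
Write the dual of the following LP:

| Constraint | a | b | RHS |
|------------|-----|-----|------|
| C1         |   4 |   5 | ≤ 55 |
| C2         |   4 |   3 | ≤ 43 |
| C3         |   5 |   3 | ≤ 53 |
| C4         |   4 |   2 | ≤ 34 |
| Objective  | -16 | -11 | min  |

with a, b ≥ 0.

Primal min cᵀx s.t. Ax ≤ b, x ≥ 0  →  Dual max −bᵀy s.t. Aᵀy ≥ −c, y ≥ 0.

Maximize: z = -55y1 - 43y2 - 53y3 - 34y4

Subject to:
  4y1 + 4y2 + 5y3 + 4y4 ≥ 16
  5y1 + 3y2 + 3y3 + 2y4 ≥ 11
  y1, y2, y3, y4 ≥ 0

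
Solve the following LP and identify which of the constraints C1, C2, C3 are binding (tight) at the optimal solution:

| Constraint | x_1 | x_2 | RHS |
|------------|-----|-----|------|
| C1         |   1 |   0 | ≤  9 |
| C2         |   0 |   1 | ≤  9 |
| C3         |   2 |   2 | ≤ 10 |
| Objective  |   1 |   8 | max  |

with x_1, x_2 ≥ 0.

At x_1 = 0, x_2 = 5, compute slack b - a·x for each constraint:
  C1: 9 − 0 = 9  (slack)
  C2: 9 − 5 = 4  (slack)
  C3: 10 − 10 = 0  (binding)

Optimal: x_1 = 0, x_2 = 5
Binding: C3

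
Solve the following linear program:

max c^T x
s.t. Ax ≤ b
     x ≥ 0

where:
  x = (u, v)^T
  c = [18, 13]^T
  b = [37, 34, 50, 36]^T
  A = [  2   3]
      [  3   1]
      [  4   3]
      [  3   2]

Evaluate the objective at each vertex of the feasible region:
  z(0, 0) = 0
  z(11.33, 0) = 204
  z(10.67, 2) = 218
  z(8, 6) = 222  ←
  z(6.5, 8) = 221
  z(0, 12.33) = 160.3
The maximum is at u = 8, v = 6.

u = 8, v = 6, z = 222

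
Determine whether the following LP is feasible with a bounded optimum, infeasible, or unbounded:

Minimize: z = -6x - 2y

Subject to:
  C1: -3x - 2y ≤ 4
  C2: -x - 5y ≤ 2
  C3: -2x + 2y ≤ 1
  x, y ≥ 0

Unbounded (objective can decrease without bound)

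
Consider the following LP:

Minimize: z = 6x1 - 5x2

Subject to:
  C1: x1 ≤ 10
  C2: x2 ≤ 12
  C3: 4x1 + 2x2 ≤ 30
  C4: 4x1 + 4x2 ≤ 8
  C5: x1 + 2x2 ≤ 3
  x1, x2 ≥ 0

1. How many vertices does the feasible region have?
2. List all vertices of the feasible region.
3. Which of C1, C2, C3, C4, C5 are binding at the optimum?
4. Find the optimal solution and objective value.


1. 4
2. (0, 0), (2, 0), (1, 1), (0, 1.5)
3. C5
4. x1 = 0, x2 = 1.5, z = -7.5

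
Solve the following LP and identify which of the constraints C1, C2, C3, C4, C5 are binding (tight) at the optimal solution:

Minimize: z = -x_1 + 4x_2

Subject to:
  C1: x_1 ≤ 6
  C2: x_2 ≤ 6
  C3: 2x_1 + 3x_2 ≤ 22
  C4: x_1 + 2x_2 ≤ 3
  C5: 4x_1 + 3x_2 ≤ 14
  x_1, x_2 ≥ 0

At x_1 = 3, x_2 = 0, compute slack b - a·x for each constraint:
  C1: 6 − 3 = 3  (slack)
  C2: 6 − 0 = 6  (slack)
  C3: 22 − 6 = 16  (slack)
  C4: 3 − 3 = 0  (binding)
  C5: 14 − 12 = 2  (slack)

Optimal: x_1 = 3, x_2 = 0
Binding: C4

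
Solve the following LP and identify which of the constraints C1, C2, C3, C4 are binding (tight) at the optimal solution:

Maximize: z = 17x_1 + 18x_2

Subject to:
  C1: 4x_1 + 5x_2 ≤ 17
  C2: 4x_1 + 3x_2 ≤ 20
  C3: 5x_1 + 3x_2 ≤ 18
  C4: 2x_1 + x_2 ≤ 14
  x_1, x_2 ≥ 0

At x_1 = 3, x_2 = 1, compute slack b - a·x for each constraint:
  C1: 17 − 17 = 0  (binding)
  C2: 20 − 15 = 5  (slack)
  C3: 18 − 18 = 0  (binding)
  C4: 14 − 7 = 7  (slack)

Optimal: x_1 = 3, x_2 = 1
Binding: C1, C3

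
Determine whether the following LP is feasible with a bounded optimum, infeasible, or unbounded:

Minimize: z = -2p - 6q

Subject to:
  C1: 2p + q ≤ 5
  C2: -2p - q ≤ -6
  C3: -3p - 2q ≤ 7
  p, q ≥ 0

Infeasible (no feasible solution exists)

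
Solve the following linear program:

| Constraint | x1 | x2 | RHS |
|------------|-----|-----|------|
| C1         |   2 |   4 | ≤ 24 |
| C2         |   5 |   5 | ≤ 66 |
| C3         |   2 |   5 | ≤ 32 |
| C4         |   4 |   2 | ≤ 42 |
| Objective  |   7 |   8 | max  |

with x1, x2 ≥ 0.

Evaluate the objective at each vertex of the feasible region:
  z(0, 0) = 0
  z(10.5, 0) = 73.5
  z(10, 1) = 78  ←
  z(0, 6) = 48
The maximum is at x1 = 10, x2 = 1.

x1 = 10, x2 = 1, z = 78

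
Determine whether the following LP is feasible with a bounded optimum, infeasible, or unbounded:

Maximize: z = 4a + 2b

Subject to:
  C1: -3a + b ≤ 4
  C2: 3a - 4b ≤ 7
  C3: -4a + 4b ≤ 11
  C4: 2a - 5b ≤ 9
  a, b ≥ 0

Unbounded (objective can increase without bound)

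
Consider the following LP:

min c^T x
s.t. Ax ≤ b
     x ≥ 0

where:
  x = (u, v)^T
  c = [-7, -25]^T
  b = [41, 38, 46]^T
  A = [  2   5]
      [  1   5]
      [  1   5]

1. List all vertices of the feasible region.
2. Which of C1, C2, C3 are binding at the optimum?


1. (0, 0), (20.5, 0), (3, 7), (0, 7.6)
2. C1, C2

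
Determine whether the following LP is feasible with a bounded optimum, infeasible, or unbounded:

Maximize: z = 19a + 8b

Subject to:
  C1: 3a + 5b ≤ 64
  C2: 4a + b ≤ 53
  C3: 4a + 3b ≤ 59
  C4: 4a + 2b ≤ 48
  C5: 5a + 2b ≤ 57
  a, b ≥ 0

Feasible with a bounded optimal solution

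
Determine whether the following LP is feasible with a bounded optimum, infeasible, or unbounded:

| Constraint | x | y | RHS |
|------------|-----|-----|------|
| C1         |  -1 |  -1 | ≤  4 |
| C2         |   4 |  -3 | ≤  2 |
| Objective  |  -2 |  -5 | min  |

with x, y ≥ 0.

Unbounded (objective can decrease without bound)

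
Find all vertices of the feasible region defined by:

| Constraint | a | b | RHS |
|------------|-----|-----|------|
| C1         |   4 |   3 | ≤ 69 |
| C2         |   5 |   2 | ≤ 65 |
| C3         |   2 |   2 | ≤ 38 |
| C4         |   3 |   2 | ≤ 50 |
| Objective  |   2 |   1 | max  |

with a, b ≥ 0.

(0, 0), (13, 0), (9, 10), (0, 19)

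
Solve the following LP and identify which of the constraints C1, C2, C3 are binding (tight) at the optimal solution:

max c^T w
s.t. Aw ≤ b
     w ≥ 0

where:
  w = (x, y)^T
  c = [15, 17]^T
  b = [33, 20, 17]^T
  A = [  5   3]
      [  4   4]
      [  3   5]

At x = 4, y = 1, compute slack b - a·x for each constraint:
  C1: 33 − 23 = 10  (slack)
  C2: 20 − 20 = 0  (binding)
  C3: 17 − 17 = 0  (binding)

Optimal: x = 4, y = 1
Binding: C2, C3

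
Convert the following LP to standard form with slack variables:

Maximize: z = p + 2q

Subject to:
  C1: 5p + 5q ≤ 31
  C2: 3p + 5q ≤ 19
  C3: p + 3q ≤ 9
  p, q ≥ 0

max z = p + 2q

s.t.
  5p + 5q + s1 = 31
  3p + 5q + s2 = 19
  p + 3q + s3 = 9
  p, q, s1, s2, s3 ≥ 0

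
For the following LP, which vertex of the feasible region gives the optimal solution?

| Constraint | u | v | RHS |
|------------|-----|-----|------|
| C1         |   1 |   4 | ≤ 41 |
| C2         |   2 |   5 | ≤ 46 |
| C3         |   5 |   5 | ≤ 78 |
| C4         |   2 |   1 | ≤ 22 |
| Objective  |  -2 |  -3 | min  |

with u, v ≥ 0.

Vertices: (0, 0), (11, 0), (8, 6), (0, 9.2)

Evaluate the objective at each vertex of the feasible region:
  z(0, 0) = 0
  z(11, 0) = -22
  z(8, 6) = -34  ←
  z(0, 9.2) = -27.6
The minimum is at u = 8, v = 6.

(8, 6)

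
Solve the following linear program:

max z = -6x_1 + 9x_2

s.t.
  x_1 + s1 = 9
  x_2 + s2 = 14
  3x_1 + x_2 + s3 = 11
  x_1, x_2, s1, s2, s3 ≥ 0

Evaluate the objective at each vertex of the feasible region:
  z(0, 0) = 0
  z(3.667, 0) = -22
  z(0, 11) = 99  ←
The maximum is at x_1 = 0, x_2 = 11.

x_1 = 0, x_2 = 11, z = 99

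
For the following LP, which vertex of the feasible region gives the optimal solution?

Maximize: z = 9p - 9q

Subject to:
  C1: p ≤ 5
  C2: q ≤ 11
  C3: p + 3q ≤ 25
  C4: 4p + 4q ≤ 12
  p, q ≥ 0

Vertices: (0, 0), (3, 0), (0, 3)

Evaluate the objective at each vertex of the feasible region:
  z(0, 0) = 0
  z(3, 0) = 27  ←
  z(0, 3) = -27
The maximum is at p = 3, q = 0.

(3, 0)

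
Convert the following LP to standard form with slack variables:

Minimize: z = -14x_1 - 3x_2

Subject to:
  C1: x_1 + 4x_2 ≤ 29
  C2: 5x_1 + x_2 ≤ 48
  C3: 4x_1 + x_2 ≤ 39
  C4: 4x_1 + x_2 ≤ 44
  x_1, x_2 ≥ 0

min z = -14x_1 - 3x_2

s.t.
  x_1 + 4x_2 + s1 = 29
  5x_1 + x_2 + s2 = 48
  4x_1 + x_2 + s3 = 39
  4x_1 + x_2 + s4 = 44
  x_1, x_2, s1, s2, s3, s4 ≥ 0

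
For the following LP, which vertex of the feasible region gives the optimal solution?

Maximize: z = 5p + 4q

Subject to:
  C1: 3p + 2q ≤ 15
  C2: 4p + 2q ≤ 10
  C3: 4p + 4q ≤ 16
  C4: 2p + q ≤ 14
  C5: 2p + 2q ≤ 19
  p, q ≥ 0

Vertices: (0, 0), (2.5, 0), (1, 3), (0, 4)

Evaluate the objective at each vertex of the feasible region:
  z(0, 0) = 0
  z(2.5, 0) = 12.5
  z(1, 3) = 17  ←
  z(0, 4) = 16
The maximum is at p = 1, q = 3.

(1, 3)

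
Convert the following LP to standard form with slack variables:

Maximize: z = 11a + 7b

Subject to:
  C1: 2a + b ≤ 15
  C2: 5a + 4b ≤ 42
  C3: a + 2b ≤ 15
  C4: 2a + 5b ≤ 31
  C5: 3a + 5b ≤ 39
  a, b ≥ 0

max z = 11a + 7b

s.t.
  2a + b + s1 = 15
  5a + 4b + s2 = 42
  a + 2b + s3 = 15
  2a + 5b + s4 = 31
  3a + 5b + s5 = 39
  a, b, s1, s2, s3, s4, s5 ≥ 0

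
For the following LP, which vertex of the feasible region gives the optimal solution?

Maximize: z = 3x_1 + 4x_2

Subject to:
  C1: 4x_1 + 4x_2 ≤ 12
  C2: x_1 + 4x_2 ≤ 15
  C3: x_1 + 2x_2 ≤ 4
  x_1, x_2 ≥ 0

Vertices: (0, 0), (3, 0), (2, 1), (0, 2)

Evaluate the objective at each vertex of the feasible region:
  z(0, 0) = 0
  z(3, 0) = 9
  z(2, 1) = 10  ←
  z(0, 2) = 8
The maximum is at x_1 = 2, x_2 = 1.

(2, 1)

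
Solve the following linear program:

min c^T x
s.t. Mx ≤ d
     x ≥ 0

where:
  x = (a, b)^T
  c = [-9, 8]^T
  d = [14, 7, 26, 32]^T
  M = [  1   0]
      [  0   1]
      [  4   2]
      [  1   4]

Evaluate the objective at each vertex of the feasible region:
  z(0, 0) = 0
  z(6.5, 0) = -58.5  ←
  z(3, 7) = 29
  z(0, 7) = 56
The minimum is at a = 6.5, b = 0.

a = 6.5, b = 0, z = -58.5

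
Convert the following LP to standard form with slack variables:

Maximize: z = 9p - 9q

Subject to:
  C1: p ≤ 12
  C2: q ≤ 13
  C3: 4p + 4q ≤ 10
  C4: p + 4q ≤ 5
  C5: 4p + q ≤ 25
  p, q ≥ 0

max z = 9p - 9q

s.t.
  p + s1 = 12
  q + s2 = 13
  4p + 4q + s3 = 10
  p + 4q + s4 = 5
  4p + q + s5 = 25
  p, q, s1, s2, s3, s4, s5 ≥ 0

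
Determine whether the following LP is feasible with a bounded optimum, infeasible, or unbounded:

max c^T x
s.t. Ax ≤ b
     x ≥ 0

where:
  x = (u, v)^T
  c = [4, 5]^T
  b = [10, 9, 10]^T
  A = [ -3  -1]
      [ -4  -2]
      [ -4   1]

Unbounded (objective can increase without bound)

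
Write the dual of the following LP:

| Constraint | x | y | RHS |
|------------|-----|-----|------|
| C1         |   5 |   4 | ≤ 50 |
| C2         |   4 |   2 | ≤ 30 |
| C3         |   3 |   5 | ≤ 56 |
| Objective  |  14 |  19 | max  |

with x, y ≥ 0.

Primal max cᵀx s.t. Ax ≤ b, x ≥ 0  →  Dual min bᵀy s.t. Aᵀy ≥ c, y ≥ 0.

Minimize: z = 50y1 + 30y2 + 56y3

Subject to:
  5y1 + 4y2 + 3y3 ≥ 14
  4y1 + 2y2 + 5y3 ≥ 19
  y1, y2, y3 ≥ 0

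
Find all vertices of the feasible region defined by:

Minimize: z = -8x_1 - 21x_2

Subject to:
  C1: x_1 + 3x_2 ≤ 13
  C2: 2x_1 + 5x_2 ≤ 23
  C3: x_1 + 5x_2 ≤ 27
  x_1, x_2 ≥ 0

(0, 0), (11.5, 0), (4, 3), (0, 4.333)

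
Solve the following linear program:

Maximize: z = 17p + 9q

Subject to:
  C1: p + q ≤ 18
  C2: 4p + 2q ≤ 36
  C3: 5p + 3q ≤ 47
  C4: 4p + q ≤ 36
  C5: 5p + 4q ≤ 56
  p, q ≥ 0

Evaluate the objective at each vertex of the feasible region:
  z(0, 0) = 0
  z(9, 0) = 153
  z(7, 4) = 155  ←
  z(4, 9) = 149
  z(0, 14) = 126
The maximum is at p = 7, q = 4.

p = 7, q = 4, z = 155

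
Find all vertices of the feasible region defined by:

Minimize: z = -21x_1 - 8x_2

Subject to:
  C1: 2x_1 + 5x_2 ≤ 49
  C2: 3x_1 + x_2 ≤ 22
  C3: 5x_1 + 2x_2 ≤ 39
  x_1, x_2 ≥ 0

(0, 0), (7.333, 0), (5, 7), (4.619, 7.952), (0, 9.8)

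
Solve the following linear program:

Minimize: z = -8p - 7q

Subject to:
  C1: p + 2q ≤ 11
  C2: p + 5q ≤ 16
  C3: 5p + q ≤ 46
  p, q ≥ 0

Evaluate the objective at each vertex of the feasible region:
  z(0, 0) = 0
  z(9.2, 0) = -73.6
  z(9, 1) = -79  ←
  z(7.667, 1.667) = -73
  z(0, 3.2) = -22.4
The minimum is at p = 9, q = 1.

p = 9, q = 1, z = -79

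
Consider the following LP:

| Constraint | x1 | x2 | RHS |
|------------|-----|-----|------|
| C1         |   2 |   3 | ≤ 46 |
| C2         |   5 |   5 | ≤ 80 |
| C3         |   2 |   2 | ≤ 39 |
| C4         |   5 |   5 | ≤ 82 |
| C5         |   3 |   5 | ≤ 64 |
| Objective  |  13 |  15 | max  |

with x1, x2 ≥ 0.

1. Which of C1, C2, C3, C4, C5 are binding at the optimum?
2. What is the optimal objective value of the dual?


1. C2, C5
2. 224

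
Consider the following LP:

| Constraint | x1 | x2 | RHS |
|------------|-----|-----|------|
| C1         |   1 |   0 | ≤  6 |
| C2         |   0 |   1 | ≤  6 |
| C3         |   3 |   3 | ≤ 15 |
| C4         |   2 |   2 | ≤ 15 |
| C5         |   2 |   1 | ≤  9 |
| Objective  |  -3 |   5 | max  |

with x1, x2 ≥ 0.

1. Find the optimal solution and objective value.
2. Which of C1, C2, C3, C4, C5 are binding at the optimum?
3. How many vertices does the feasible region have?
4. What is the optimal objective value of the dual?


1. x1 = 0, x2 = 5, z = 25
2. C3
3. 4
4. 25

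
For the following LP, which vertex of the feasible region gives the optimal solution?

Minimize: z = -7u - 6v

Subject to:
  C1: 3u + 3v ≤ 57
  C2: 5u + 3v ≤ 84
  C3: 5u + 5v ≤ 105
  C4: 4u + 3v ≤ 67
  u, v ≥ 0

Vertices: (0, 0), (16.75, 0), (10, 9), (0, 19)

Evaluate the objective at each vertex of the feasible region:
  z(0, 0) = 0
  z(16.75, 0) = -117.2
  z(10, 9) = -124  ←
  z(0, 19) = -114
The minimum is at u = 10, v = 9.

(10, 9)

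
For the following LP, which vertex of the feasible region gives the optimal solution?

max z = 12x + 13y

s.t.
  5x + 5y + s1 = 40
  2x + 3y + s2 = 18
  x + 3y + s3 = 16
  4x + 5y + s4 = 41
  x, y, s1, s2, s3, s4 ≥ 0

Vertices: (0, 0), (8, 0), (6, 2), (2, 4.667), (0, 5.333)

Evaluate the objective at each vertex of the feasible region:
  z(0, 0) = 0
  z(8, 0) = 96
  z(6, 2) = 98  ←
  z(2, 4.667) = 84.67
  z(0, 5.333) = 69.33
The maximum is at x = 6, y = 2.

(6, 2)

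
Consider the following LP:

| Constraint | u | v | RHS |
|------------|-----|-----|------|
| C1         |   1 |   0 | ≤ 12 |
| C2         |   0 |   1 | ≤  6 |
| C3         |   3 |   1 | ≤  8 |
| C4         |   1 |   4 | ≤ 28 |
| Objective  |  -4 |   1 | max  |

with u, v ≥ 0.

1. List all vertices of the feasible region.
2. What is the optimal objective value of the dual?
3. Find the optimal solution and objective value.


1. (0, 0), (2.667, 0), (0.6667, 6), (0, 6)
2. 6
3. u = 0, v = 6, z = 6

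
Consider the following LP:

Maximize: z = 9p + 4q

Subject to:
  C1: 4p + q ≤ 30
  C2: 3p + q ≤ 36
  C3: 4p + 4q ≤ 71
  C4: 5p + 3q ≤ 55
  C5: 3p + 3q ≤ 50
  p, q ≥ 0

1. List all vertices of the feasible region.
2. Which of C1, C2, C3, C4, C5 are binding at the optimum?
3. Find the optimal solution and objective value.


1. (0, 0), (7.5, 0), (5, 10), (2.5, 14.17), (0, 16.67)
2. C1, C4
3. p = 5, q = 10, z = 85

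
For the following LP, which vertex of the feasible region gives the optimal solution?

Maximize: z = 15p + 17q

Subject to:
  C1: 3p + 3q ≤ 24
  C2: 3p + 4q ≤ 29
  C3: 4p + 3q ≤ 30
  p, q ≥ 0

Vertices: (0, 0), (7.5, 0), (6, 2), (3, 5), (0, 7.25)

Evaluate the objective at each vertex of the feasible region:
  z(0, 0) = 0
  z(7.5, 0) = 112.5
  z(6, 2) = 124
  z(3, 5) = 130  ←
  z(0, 7.25) = 123.2
The maximum is at p = 3, q = 5.

(3, 5)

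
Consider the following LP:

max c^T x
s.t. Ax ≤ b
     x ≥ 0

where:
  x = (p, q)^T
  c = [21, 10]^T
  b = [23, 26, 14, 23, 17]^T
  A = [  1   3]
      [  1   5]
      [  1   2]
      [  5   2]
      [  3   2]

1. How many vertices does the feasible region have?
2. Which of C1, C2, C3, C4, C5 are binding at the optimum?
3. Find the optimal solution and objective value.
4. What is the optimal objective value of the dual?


1. 5
2. C4, C5
3. p = 3, q = 4, z = 103
4. 103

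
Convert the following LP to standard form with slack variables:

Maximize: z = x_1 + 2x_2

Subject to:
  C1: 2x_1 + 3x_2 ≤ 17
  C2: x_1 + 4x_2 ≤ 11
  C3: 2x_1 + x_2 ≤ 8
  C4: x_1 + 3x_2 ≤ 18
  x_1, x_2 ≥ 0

max z = x_1 + 2x_2

s.t.
  2x_1 + 3x_2 + s1 = 17
  x_1 + 4x_2 + s2 = 11
  2x_1 + x_2 + s3 = 8
  x_1 + 3x_2 + s4 = 18
  x_1, x_2, s1, s2, s3, s4 ≥ 0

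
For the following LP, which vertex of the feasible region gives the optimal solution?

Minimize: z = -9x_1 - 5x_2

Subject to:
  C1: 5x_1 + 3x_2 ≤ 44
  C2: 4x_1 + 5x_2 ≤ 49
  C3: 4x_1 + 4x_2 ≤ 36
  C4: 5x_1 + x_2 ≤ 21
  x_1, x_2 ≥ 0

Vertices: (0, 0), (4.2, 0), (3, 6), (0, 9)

Evaluate the objective at each vertex of the feasible region:
  z(0, 0) = 0
  z(4.2, 0) = -37.8
  z(3, 6) = -57  ←
  z(0, 9) = -45
The minimum is at x_1 = 3, x_2 = 6.

(3, 6)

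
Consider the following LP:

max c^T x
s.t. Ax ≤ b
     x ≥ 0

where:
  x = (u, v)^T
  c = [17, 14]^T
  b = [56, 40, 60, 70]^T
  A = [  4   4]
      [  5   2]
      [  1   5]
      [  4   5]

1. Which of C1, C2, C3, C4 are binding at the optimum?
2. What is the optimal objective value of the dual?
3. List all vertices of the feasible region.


1. C1, C2
2. 208
3. (0, 0), (8, 0), (4, 10), (2.5, 11.5), (0, 12)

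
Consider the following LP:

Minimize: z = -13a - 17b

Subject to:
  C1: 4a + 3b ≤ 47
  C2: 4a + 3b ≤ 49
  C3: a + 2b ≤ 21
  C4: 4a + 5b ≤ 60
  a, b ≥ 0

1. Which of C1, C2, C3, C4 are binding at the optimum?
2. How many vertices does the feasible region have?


1. C3, C4
2. 5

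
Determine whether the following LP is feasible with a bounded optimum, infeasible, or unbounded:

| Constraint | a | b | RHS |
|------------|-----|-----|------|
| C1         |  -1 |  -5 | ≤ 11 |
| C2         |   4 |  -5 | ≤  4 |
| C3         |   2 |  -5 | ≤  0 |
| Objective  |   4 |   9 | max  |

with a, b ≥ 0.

Unbounded (objective can increase without bound)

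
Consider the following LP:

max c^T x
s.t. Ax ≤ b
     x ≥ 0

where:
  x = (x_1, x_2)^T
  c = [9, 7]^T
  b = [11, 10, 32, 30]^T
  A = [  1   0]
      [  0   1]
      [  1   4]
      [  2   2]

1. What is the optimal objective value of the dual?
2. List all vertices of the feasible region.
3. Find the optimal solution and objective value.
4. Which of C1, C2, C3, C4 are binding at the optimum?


1. 127
2. (0, 0), (11, 0), (11, 4), (9.333, 5.667), (0, 8)
3. x_1 = 11, x_2 = 4, z = 127
4. C1, C4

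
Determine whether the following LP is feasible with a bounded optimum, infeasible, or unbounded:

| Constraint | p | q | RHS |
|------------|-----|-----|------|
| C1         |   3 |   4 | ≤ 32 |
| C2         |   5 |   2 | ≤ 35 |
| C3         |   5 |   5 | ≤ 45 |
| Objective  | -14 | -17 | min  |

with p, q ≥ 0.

Feasible with a bounded optimal solution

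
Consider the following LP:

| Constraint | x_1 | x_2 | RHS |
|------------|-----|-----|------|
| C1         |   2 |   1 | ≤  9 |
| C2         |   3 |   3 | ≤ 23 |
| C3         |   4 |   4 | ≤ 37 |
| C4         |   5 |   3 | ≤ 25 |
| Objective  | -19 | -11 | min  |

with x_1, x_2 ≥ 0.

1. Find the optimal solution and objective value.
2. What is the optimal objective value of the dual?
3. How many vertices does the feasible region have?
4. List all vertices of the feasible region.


1. x_1 = 2, x_2 = 5, z = -93
2. -93
3. 5
4. (0, 0), (4.5, 0), (2, 5), (1, 6.667), (0, 7.667)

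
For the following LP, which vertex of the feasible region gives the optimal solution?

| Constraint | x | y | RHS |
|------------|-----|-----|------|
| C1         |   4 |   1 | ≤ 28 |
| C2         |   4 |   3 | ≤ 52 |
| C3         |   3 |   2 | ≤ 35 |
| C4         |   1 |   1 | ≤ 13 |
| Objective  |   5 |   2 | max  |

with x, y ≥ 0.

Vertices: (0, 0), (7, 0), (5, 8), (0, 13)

Evaluate the objective at each vertex of the feasible region:
  z(0, 0) = 0
  z(7, 0) = 35
  z(5, 8) = 41  ←
  z(0, 13) = 26
The maximum is at x = 5, y = 8.

(5, 8)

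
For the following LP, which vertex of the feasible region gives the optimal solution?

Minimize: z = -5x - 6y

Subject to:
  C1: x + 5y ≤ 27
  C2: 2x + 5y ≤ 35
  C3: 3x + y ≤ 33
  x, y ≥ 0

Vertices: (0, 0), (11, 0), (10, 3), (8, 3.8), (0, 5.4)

Evaluate the objective at each vertex of the feasible region:
  z(0, 0) = 0
  z(11, 0) = -55
  z(10, 3) = -68  ←
  z(8, 3.8) = -62.8
  z(0, 5.4) = -32.4
The minimum is at x = 10, y = 3.

(10, 3)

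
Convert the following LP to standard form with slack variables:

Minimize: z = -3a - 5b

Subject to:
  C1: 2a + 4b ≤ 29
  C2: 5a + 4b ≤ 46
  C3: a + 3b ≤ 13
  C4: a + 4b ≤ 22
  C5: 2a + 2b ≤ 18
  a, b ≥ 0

min z = -3a - 5b

s.t.
  2a + 4b + s1 = 29
  5a + 4b + s2 = 46
  a + 3b + s3 = 13
  a + 4b + s4 = 22
  2a + 2b + s5 = 18
  a, b, s1, s2, s3, s4, s5 ≥ 0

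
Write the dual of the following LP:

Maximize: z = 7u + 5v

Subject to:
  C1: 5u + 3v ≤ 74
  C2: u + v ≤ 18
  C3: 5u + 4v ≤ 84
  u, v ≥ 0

Primal max cᵀx s.t. Ax ≤ b, x ≥ 0  →  Dual min bᵀy s.t. Aᵀy ≥ c, y ≥ 0.

Minimize: z = 74y1 + 18y2 + 84y3

Subject to:
  5y1 + y2 + 5y3 ≥ 7
  3y1 + y2 + 4y3 ≥ 5
  y1, y2, y3 ≥ 0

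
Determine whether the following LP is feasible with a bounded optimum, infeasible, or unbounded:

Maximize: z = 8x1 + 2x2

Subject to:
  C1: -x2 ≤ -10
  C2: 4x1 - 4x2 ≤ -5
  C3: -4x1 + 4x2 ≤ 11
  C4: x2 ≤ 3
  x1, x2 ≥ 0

Infeasible (no feasible solution exists)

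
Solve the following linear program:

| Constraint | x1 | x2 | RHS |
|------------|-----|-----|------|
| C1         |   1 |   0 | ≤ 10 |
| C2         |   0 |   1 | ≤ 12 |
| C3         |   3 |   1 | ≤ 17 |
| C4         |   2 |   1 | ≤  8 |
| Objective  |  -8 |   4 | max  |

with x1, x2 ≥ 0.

Evaluate the objective at each vertex of the feasible region:
  z(0, 0) = 0
  z(4, 0) = -32
  z(0, 8) = 32  ←
The maximum is at x1 = 0, x2 = 8.

x1 = 0, x2 = 8, z = 32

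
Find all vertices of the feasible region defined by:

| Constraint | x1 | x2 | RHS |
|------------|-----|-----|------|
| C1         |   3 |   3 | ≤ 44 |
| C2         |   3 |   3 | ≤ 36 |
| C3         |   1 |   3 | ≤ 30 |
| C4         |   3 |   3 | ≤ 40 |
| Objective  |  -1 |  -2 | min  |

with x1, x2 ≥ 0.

(0, 0), (12, 0), (3, 9), (0, 10)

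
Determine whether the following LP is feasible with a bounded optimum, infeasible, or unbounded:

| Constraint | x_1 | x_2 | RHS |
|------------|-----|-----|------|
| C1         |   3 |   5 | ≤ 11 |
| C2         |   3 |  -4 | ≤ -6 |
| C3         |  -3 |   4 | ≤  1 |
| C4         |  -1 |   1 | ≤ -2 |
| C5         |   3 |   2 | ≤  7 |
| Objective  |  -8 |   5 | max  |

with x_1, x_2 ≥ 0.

Infeasible (no feasible solution exists)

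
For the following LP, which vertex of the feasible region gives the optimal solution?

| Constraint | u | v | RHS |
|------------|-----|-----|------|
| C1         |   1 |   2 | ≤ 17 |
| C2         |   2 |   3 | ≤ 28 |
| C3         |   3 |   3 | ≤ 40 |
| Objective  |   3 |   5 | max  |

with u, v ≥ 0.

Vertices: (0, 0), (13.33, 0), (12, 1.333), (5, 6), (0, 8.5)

Evaluate the objective at each vertex of the feasible region:
  z(0, 0) = 0
  z(13.33, 0) = 40
  z(12, 1.333) = 42.67
  z(5, 6) = 45  ←
  z(0, 8.5) = 42.5
The maximum is at u = 5, v = 6.

(5, 6)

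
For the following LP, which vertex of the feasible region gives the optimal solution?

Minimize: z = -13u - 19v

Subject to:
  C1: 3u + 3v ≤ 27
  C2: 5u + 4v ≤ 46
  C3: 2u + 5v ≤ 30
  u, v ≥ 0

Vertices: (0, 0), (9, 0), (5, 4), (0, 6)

Evaluate the objective at each vertex of the feasible region:
  z(0, 0) = 0
  z(9, 0) = -117
  z(5, 4) = -141  ←
  z(0, 6) = -114
The minimum is at u = 5, v = 4.

(5, 4)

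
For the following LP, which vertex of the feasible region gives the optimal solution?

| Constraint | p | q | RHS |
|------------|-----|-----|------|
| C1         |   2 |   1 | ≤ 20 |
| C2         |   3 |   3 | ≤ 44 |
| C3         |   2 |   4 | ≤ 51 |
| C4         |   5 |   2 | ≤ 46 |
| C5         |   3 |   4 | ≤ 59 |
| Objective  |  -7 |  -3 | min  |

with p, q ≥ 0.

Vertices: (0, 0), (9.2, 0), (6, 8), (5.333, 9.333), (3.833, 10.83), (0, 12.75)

Evaluate the objective at each vertex of the feasible region:
  z(0, 0) = 0
  z(9.2, 0) = -64.4
  z(6, 8) = -66  ←
  z(5.333, 9.333) = -65.33
  z(3.833, 10.83) = -59.33
  z(0, 12.75) = -38.25
The minimum is at p = 6, q = 8.

(6, 8)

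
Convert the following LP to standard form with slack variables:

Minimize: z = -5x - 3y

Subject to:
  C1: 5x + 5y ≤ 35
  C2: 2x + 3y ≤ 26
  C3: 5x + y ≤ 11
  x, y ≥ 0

min z = -5x - 3y

s.t.
  5x + 5y + s1 = 35
  2x + 3y + s2 = 26
  5x + y + s3 = 11
  x, y, s1, s2, s3 ≥ 0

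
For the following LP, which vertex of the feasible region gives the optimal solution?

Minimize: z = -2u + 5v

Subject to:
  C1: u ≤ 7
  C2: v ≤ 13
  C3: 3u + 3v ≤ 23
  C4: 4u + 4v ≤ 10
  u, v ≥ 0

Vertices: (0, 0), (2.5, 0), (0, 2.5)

Evaluate the objective at each vertex of the feasible region:
  z(0, 0) = 0
  z(2.5, 0) = -5  ←
  z(0, 2.5) = 12.5
The minimum is at u = 2.5, v = 0.

(2.5, 0)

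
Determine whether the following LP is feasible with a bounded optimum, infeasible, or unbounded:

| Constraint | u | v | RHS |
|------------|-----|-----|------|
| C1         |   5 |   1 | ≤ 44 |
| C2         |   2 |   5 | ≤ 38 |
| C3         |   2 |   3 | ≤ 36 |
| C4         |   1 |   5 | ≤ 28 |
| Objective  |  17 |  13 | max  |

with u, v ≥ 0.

Feasible with a bounded optimal solution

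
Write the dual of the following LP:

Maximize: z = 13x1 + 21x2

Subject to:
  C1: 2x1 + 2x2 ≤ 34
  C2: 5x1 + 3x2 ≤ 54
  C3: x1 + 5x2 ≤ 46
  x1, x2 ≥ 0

Primal max cᵀx s.t. Ax ≤ b, x ≥ 0  →  Dual min bᵀy s.t. Aᵀy ≥ c, y ≥ 0.

Minimize: z = 34y1 + 54y2 + 46y3

Subject to:
  2y1 + 5y2 + y3 ≥ 13
  2y1 + 3y2 + 5y3 ≥ 21
  y1, y2, y3 ≥ 0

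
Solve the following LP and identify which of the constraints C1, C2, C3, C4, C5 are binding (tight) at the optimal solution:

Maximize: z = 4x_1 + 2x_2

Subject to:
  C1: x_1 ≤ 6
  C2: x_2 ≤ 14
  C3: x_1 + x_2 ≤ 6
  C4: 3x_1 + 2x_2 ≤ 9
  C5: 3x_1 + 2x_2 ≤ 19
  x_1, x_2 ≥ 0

At x_1 = 3, x_2 = 0, compute slack b - a·x for each constraint:
  C1: 6 − 3 = 3  (slack)
  C2: 14 − 0 = 14  (slack)
  C3: 6 − 3 = 3  (slack)
  C4: 9 − 9 = 0  (binding)
  C5: 19 − 9 = 10  (slack)

Optimal: x_1 = 3, x_2 = 0
Binding: C4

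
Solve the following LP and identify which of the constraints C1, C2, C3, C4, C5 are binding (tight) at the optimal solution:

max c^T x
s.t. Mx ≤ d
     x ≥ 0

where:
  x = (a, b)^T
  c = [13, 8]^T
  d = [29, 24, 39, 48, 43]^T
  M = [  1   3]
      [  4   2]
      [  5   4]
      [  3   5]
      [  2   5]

At a = 3, b = 6, compute slack b - a·x for each constraint:
  C1: 29 − 21 = 8  (slack)
  C2: 24 − 24 = 0  (binding)
  C3: 39 − 39 = 0  (binding)
  C4: 48 − 39 = 9  (slack)
  C5: 43 − 36 = 7  (slack)

Optimal: a = 3, b = 6
Binding: C2, C3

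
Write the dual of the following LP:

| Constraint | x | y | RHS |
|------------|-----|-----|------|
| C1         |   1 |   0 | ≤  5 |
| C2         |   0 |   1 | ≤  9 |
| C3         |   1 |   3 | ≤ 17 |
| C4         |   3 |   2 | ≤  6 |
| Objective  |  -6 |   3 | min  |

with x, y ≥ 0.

Primal min cᵀx s.t. Ax ≤ b, x ≥ 0  →  Dual max −bᵀy s.t. Aᵀy ≥ −c, y ≥ 0.

Maximize: z = -5y1 - 9y2 - 17y3 - 6y4

Subject to:
  y1 + y3 + 3y4 ≥ 6
  y2 + 3y3 + 2y4 ≥ -3
  y1, y2, y3, y4 ≥ 0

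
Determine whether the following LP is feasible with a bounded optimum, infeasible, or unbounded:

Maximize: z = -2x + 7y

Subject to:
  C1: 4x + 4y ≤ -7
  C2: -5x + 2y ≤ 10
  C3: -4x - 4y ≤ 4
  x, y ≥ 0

Infeasible (no feasible solution exists)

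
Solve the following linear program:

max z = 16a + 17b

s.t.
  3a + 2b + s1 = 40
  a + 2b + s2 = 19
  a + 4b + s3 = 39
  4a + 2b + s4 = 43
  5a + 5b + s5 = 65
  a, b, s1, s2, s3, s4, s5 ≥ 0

Evaluate the objective at each vertex of the feasible region:
  z(0, 0) = 0
  z(10.75, 0) = 172
  z(8.5, 4.5) = 212.5
  z(7, 6) = 214  ←
  z(0, 9.5) = 161.5
The maximum is at a = 7, b = 6.

a = 7, b = 6, z = 214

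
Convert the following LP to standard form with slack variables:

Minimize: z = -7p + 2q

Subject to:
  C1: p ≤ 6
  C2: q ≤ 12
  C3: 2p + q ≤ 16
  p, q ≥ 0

min z = -7p + 2q

s.t.
  p + s1 = 6
  q + s2 = 12
  2p + q + s3 = 16
  p, q, s1, s2, s3 ≥ 0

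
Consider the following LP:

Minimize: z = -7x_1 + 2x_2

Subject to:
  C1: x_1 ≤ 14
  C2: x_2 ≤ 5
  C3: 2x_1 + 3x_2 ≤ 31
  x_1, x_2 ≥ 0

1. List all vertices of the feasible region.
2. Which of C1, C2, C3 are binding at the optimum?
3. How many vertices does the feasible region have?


1. (0, 0), (14, 0), (14, 1), (8, 5), (0, 5)
2. C1
3. 5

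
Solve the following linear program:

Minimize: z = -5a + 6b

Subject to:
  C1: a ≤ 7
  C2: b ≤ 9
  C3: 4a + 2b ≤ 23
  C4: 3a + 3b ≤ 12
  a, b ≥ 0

Evaluate the objective at each vertex of the feasible region:
  z(0, 0) = 0
  z(4, 0) = -20  ←
  z(0, 4) = 24
The minimum is at a = 4, b = 0.

a = 4, b = 0, z = -20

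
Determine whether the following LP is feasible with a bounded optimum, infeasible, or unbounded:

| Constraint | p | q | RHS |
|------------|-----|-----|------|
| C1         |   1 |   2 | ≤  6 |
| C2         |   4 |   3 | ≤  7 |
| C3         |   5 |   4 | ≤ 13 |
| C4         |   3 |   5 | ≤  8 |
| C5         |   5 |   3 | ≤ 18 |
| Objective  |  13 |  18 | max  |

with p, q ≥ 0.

Feasible with a bounded optimal solution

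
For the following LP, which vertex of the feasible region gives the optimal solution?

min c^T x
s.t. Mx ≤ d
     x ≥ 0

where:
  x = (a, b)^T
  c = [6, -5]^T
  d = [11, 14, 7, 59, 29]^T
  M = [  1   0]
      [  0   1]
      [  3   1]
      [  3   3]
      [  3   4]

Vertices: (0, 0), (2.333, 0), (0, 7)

Evaluate the objective at each vertex of the feasible region:
  z(0, 0) = 0
  z(2.333, 0) = 14
  z(0, 7) = -35  ←
The minimum is at a = 0, b = 7.

(0, 7)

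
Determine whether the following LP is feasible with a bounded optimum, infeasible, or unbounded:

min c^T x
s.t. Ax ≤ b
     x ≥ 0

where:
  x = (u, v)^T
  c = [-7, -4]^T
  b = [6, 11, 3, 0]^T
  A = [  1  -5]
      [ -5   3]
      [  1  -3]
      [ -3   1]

Unbounded (objective can decrease without bound)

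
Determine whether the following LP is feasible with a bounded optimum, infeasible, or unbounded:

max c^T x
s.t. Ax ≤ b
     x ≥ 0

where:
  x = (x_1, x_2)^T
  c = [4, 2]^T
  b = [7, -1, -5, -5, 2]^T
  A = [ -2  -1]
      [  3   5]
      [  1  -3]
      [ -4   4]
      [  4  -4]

Infeasible (no feasible solution exists)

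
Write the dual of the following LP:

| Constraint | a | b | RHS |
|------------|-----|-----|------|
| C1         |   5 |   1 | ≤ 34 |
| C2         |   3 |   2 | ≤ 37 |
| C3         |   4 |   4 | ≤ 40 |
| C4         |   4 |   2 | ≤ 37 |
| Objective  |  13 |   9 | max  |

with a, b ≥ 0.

Primal max cᵀx s.t. Ax ≤ b, x ≥ 0  →  Dual min bᵀy s.t. Aᵀy ≥ c, y ≥ 0.

Minimize: z = 34y1 + 37y2 + 40y3 + 37y4

Subject to:
  5y1 + 3y2 + 4y3 + 4y4 ≥ 13
  y1 + 2y2 + 4y3 + 2y4 ≥ 9
  y1, y2, y3, y4 ≥ 0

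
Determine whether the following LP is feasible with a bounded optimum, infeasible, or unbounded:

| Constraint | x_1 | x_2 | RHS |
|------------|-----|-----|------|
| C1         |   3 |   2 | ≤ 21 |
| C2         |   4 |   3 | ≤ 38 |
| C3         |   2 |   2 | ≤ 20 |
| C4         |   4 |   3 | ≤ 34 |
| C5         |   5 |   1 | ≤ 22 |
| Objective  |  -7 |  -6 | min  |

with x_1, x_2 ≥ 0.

Feasible with a bounded optimal solution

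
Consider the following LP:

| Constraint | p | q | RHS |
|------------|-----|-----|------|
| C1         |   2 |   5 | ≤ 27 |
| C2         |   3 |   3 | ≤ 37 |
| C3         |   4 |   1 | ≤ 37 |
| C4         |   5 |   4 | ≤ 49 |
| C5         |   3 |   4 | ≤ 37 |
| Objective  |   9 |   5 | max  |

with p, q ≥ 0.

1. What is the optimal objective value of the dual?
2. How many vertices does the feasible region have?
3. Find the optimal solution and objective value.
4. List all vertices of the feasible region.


1. 86
2. 5
3. p = 9, q = 1, z = 86
4. (0, 0), (9.25, 0), (9, 1), (8.059, 2.176), (0, 5.4)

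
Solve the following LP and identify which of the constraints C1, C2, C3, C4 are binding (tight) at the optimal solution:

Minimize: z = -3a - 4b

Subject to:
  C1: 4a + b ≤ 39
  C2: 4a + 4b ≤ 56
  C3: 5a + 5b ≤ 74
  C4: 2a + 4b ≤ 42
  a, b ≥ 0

At a = 7, b = 7, compute slack b - a·x for each constraint:
  C1: 39 − 35 = 4  (slack)
  C2: 56 − 56 = 0  (binding)
  C3: 74 − 70 = 4  (slack)
  C4: 42 − 42 = 0  (binding)

Optimal: a = 7, b = 7
Binding: C2, C4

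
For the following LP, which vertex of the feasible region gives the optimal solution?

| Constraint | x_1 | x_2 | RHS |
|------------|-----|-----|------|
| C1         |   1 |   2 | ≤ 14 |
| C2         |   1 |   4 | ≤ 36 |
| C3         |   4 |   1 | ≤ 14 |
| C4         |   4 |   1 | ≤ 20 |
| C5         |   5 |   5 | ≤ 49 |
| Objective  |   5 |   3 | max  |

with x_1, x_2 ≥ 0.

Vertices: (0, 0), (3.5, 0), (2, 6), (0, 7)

Evaluate the objective at each vertex of the feasible region:
  z(0, 0) = 0
  z(3.5, 0) = 17.5
  z(2, 6) = 28  ←
  z(0, 7) = 21
The maximum is at x_1 = 2, x_2 = 6.

(2, 6)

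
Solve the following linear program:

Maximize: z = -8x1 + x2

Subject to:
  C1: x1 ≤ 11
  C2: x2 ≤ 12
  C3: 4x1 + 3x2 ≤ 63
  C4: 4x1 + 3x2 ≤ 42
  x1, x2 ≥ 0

Evaluate the objective at each vertex of the feasible region:
  z(0, 0) = 0
  z(10.5, 0) = -84
  z(1.5, 12) = 0
  z(0, 12) = 12  ←
The maximum is at x1 = 0, x2 = 12.

x1 = 0, x2 = 12, z = 12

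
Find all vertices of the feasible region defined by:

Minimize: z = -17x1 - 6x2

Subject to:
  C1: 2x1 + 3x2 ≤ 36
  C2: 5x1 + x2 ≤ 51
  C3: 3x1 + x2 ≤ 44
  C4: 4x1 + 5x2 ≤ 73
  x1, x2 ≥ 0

(0, 0), (10.2, 0), (9, 6), (0, 12)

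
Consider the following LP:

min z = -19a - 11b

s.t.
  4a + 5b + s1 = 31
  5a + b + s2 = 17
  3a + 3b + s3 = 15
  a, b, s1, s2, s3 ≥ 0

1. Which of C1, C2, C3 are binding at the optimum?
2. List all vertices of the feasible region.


1. C2, C3
2. (0, 0), (3.4, 0), (3, 2), (0, 5)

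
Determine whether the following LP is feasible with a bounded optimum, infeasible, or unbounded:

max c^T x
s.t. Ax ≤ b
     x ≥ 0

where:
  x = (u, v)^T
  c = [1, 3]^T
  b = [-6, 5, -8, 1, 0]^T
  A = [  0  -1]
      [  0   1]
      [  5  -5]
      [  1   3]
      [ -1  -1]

Infeasible (no feasible solution exists)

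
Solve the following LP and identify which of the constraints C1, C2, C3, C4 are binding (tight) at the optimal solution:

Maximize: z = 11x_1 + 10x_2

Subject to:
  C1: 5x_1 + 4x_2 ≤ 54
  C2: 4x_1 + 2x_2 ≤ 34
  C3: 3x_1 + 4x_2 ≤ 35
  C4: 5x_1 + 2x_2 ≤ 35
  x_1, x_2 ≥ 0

At x_1 = 5, x_2 = 5, compute slack b - a·x for each constraint:
  C1: 54 − 45 = 9  (slack)
  C2: 34 − 30 = 4  (slack)
  C3: 35 − 35 = 0  (binding)
  C4: 35 − 35 = 0  (binding)

Optimal: x_1 = 5, x_2 = 5
Binding: C3, C4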